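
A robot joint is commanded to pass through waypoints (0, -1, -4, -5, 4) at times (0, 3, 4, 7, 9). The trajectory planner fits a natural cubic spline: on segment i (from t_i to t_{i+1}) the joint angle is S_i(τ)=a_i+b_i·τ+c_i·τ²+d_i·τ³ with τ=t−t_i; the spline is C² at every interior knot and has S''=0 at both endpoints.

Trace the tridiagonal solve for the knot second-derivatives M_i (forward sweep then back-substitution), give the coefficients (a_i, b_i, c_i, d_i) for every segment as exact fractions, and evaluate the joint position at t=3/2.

Δ: Δ0=-1/3, Δ1=-3, Δ2=-1/3, Δ3=9/2
row 1: diag=8, rhs=-16; c'=1/8, d'=-2
row 2: denom=8−1·1/8=63/8; d'=(16−1·-2)/(63/8)=16/7
row 3: denom=10−3·8/21=62/7; d'=(29−3·16/7)/(62/7)=5/2
back: M3=5/2
back: M2=16/7−8/21·5/2=4/3
back: M1=-2−1/8·4/3=-13/6
M: M0=0, M1=-13/6, M2=4/3, M3=5/2, M4=0
seg 0: a=0, c=M0/2=0, d=(M1−M0)/(6·3)=-13/108, b=Δ0−h0·(2M0+M1)/6=3/4
seg 1: a=-1, c=M1/2=-13/12, d=(M2−M1)/(6·1)=7/12, b=Δ1−h1·(2M1+M2)/6=-5/2
seg 2: a=-4, c=M2/2=2/3, d=(M3−M2)/(6·3)=7/108, b=Δ2−h2·(2M2+M3)/6=-35/12
seg 3: a=-5, c=M3/2=5/4, d=(M4−M3)/(6·2)=-5/24, b=Δ3−h3·(2M3+M4)/6=17/6
t_q=3/2 → seg 0, τ=3/2; S=0+3/4·τ+0·τ²+-13/108·τ³=23/32

  seg 0: a=0 b=3/4 c=0 d=-13/108
  seg 1: a=-1 b=-5/2 c=-13/12 d=7/12
  seg 2: a=-4 b=-35/12 c=2/3 d=7/108
  seg 3: a=-5 b=17/6 c=5/4 d=-5/24
S(3/2) = 23/32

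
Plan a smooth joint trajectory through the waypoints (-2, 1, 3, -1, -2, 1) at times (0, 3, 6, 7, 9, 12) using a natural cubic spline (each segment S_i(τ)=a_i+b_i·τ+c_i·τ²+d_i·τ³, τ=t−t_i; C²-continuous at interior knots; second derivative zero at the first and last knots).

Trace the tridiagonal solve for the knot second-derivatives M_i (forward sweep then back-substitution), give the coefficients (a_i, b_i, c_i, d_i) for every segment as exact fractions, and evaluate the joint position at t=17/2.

Δ: Δ0=1, Δ1=2/3, Δ2=-4, Δ3=-1/2, Δ4=1
row 1: diag=12, rhs=-2; c'=1/4, d'=-1/6
row 2: denom=8−3·1/4=29/4; d'=(-28−3·-1/6)/(29/4)=-110/29
row 3: denom=6−1·4/29=170/29; d'=(21−1·-110/29)/(170/29)=719/170
row 4: denom=10−2·29/85=792/85; d'=(9−2·719/170)/(792/85)=23/396
back: M4=23/396
back: M3=719/170−29/85·23/396=1667/396
back: M2=-110/29−4/29·1667/396=-433/99
back: M1=-1/6−1/4·-433/99=367/396
M: M0=0, M1=367/396, M2=-433/99, M3=1667/396, M4=23/396, M5=0
seg 0: a=-2, c=M0/2=0, d=(M1−M0)/(6·3)=367/7128, b=Δ0−h0·(2M0+M1)/6=425/792
seg 1: a=1, c=M1/2=367/792, d=(M2−M1)/(6·3)=-2099/7128, b=Δ1−h1·(2M1+M2)/6=763/396
seg 2: a=3, c=M2/2=-433/198, d=(M3−M2)/(6·1)=103/72, b=Δ2−h2·(2M2+M3)/6=-2569/792
seg 3: a=-1, c=M3/2=1667/792, d=(M4−M3)/(6·2)=-137/396, b=Δ3−h3·(2M3+M4)/6=-439/132
seg 4: a=-2, c=M4/2=23/792, d=(M5−M4)/(6·3)=-23/7128, b=Δ4−h4·(2M4+M5)/6=373/396
t_q=17/2 → seg 3, τ=3/2; S=-1+-439/132·τ+1667/792·τ²+-137/396·τ³=-213/88

  seg 0: a=-2 b=425/792 c=0 d=367/7128
  seg 1: a=1 b=763/396 c=367/792 d=-2099/7128
  seg 2: a=3 b=-2569/792 c=-433/198 d=103/72
  seg 3: a=-1 b=-439/132 c=1667/792 d=-137/396
  seg 4: a=-2 b=373/396 c=23/792 d=-23/7128
S(17/2) = -213/88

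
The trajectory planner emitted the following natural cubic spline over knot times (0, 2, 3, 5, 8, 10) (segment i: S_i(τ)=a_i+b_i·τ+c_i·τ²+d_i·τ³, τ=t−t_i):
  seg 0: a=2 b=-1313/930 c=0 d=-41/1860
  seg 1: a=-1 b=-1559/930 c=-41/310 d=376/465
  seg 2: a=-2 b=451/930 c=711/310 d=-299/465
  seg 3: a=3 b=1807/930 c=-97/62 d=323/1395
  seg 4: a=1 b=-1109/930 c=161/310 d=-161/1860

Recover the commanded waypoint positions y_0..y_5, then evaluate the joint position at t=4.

y_0=2 y_1=-1 y_2=-2 y_3=3 y_4=1 y_5=0
S(4) = 21/155

y_0 = S_0(0) = a_0 = 2
y_1 = S_1(0) = a_1 = -1
y_2 = S_2(0) = a_2 = -2
y_3 = S_3(0) = a_3 = 3
y_4 = S_4(0) = a_4 = 1
y_5 = S_4(2) = 0
t_q=4 is in segment 2 (τ=1); S_2(τ)=21/155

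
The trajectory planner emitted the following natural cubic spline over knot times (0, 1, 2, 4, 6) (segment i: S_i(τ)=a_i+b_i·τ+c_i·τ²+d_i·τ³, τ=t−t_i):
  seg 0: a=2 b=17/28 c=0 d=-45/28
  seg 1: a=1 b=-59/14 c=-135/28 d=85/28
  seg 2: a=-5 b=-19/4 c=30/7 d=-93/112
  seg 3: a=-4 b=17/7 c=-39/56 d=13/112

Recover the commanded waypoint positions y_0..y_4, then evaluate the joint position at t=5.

y_0=2 y_1=1 y_2=-5 y_3=-4 y_4=-1
S(5) = -241/112

y_0 = S_0(0) = a_0 = 2
y_1 = S_1(0) = a_1 = 1
y_2 = S_2(0) = a_2 = -5
y_3 = S_3(0) = a_3 = -4
y_4 = S_3(2) = -1
t_q=5 is in segment 3 (τ=1); S_3(τ)=-241/112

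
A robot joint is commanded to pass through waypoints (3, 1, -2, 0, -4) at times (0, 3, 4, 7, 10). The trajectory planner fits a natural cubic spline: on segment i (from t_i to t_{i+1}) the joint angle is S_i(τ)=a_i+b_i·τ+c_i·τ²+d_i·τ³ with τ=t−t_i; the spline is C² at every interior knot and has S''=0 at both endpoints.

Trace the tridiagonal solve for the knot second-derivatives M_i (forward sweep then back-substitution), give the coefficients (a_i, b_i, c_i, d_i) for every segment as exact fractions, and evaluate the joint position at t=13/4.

  seg 0: a=3 b=101/228 c=0 d=-253/2052
  seg 1: a=1 b=-329/114 c=-253/228 d=227/228
  seg 2: a=-2 b=-161/76 c=107/57 d=-649/2052
  seg 3: a=0 b=23/38 c=-221/228 d=221/2052
S(13/4) = 1093/4864

Δ: Δ0=-2/3, Δ1=-3, Δ2=2/3, Δ3=-4/3
row 1: diag=8, rhs=-14; c'=1/8, d'=-7/4
row 2: denom=8−1·1/8=63/8; d'=(22−1·-7/4)/(63/8)=190/63
row 3: denom=12−3·8/21=76/7; d'=(-12−3·190/63)/(76/7)=-221/114
back: M3=-221/114
back: M2=190/63−8/21·-221/114=214/57
back: M1=-7/4−1/8·214/57=-253/114
M: M0=0, M1=-253/114, M2=214/57, M3=-221/114, M4=0
seg 0: a=3, c=M0/2=0, d=(M1−M0)/(6·3)=-253/2052, b=Δ0−h0·(2M0+M1)/6=101/228
seg 1: a=1, c=M1/2=-253/228, d=(M2−M1)/(6·1)=227/228, b=Δ1−h1·(2M1+M2)/6=-329/114
seg 2: a=-2, c=M2/2=107/57, d=(M3−M2)/(6·3)=-649/2052, b=Δ2−h2·(2M2+M3)/6=-161/76
seg 3: a=0, c=M3/2=-221/228, d=(M4−M3)/(6·3)=221/2052, b=Δ3−h3·(2M3+M4)/6=23/38
t_q=13/4 → seg 1, τ=1/4; S=1+-329/114·τ+-253/228·τ²+227/228·τ³=1093/4864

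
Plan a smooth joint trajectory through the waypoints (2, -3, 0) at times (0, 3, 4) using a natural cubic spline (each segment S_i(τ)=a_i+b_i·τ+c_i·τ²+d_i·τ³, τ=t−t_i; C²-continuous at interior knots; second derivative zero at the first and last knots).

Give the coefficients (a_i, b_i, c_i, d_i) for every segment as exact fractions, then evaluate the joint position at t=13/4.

  seg 0: a=2 b=-41/12 c=0 d=7/36
  seg 1: a=-3 b=11/6 c=7/4 d=-7/12
S(13/4) = -625/256

Δ: Δ0=-5/3, Δ1=3
row 1: diag=8, rhs=28; c'=1/8, d'=7/2
back: M1=7/2
M: M0=0, M1=7/2, M2=0
seg 0: a=2, c=M0/2=0, d=(M1−M0)/(6·3)=7/36, b=Δ0−h0·(2M0+M1)/6=-41/12
seg 1: a=-3, c=M1/2=7/4, d=(M2−M1)/(6·1)=-7/12, b=Δ1−h1·(2M1+M2)/6=11/6
t_q=13/4 → seg 1, τ=1/4; S=-3+11/6·τ+7/4·τ²+-7/12·τ³=-625/256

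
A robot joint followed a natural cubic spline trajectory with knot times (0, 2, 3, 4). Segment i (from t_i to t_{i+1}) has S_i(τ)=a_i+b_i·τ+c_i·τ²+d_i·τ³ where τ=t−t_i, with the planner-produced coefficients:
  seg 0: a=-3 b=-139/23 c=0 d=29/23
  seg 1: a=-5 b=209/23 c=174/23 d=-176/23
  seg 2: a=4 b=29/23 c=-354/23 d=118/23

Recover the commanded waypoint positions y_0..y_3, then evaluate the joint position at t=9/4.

y_0=-3 y_1=-5 y_2=4 y_3=-5
S(9/4) = -19/8

y_0 = S_0(0) = a_0 = -3
y_1 = S_1(0) = a_1 = -5
y_2 = S_2(0) = a_2 = 4
y_3 = S_2(1) = -5
t_q=9/4 is in segment 1 (τ=1/4); S_1(τ)=-19/8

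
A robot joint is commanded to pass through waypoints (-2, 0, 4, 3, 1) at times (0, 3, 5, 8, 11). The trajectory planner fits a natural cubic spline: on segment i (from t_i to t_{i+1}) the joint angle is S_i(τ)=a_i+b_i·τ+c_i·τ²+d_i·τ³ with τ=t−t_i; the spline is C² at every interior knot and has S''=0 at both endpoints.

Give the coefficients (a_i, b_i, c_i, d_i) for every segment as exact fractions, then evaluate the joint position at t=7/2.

Δ: Δ0=2/3, Δ1=2, Δ2=-1/3, Δ3=-2/3
row 1: diag=10, rhs=8; c'=1/5, d'=4/5
row 2: denom=10−2·1/5=48/5; d'=(-14−2·4/5)/(48/5)=-13/8
row 3: denom=12−3·5/16=177/16; d'=(-2−3·-13/8)/(177/16)=46/177
back: M3=46/177
back: M2=-13/8−5/16·46/177=-302/177
back: M1=4/5−1/5·-302/177=202/177
M: M0=0, M1=202/177, M2=-302/177, M3=46/177, M4=0
seg 0: a=-2, c=M0/2=0, d=(M1−M0)/(6·3)=101/1593, b=Δ0−h0·(2M0+M1)/6=17/177
seg 1: a=0, c=M1/2=101/177, d=(M2−M1)/(6·2)=-14/59, b=Δ1−h1·(2M1+M2)/6=320/177
seg 2: a=4, c=M2/2=-151/177, d=(M3−M2)/(6·3)=58/531, b=Δ2−h2·(2M2+M3)/6=220/177
seg 3: a=3, c=M3/2=23/177, d=(M4−M3)/(6·3)=-23/1593, b=Δ3−h3·(2M3+M4)/6=-164/177
t_q=7/2 → seg 1, τ=1/2; S=0+320/177·τ+101/177·τ²+-14/59·τ³=60/59

  seg 0: a=-2 b=17/177 c=0 d=101/1593
  seg 1: a=0 b=320/177 c=101/177 d=-14/59
  seg 2: a=4 b=220/177 c=-151/177 d=58/531
  seg 3: a=3 b=-164/177 c=23/177 d=-23/1593
S(7/2) = 60/59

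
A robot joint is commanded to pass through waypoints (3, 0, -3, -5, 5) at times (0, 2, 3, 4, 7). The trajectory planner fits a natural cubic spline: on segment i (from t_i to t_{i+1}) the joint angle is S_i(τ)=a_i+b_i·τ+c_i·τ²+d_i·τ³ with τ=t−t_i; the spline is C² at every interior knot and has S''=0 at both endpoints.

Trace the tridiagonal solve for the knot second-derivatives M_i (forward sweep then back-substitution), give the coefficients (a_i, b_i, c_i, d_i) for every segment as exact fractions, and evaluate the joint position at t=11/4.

  seg 0: a=3 b=-253/267 c=0 d=-295/2136
  seg 1: a=0 b=-1391/534 c=-295/356 d=463/1068
  seg 2: a=-3 b=-3163/1068 c=42/89 d=523/1068
  seg 3: a=-5 b=-293/534 c=691/356 d=-691/3204
S(11/4) = -50965/22784

Δ: Δ0=-3/2, Δ1=-3, Δ2=-2, Δ3=10/3
row 1: diag=6, rhs=-9; c'=1/6, d'=-3/2
row 2: denom=4−1·1/6=23/6; d'=(6−1·-3/2)/(23/6)=45/23
row 3: denom=8−1·6/23=178/23; d'=(32−1·45/23)/(178/23)=691/178
back: M3=691/178
back: M2=45/23−6/23·691/178=84/89
back: M1=-3/2−1/6·84/89=-295/178
M: M0=0, M1=-295/178, M2=84/89, M3=691/178, M4=0
seg 0: a=3, c=M0/2=0, d=(M1−M0)/(6·2)=-295/2136, b=Δ0−h0·(2M0+M1)/6=-253/267
seg 1: a=0, c=M1/2=-295/356, d=(M2−M1)/(6·1)=463/1068, b=Δ1−h1·(2M1+M2)/6=-1391/534
seg 2: a=-3, c=M2/2=42/89, d=(M3−M2)/(6·1)=523/1068, b=Δ2−h2·(2M2+M3)/6=-3163/1068
seg 3: a=-5, c=M3/2=691/356, d=(M4−M3)/(6·3)=-691/3204, b=Δ3−h3·(2M3+M4)/6=-293/534
t_q=11/4 → seg 1, τ=3/4; S=0+-1391/534·τ+-295/356·τ²+463/1068·τ³=-50965/22784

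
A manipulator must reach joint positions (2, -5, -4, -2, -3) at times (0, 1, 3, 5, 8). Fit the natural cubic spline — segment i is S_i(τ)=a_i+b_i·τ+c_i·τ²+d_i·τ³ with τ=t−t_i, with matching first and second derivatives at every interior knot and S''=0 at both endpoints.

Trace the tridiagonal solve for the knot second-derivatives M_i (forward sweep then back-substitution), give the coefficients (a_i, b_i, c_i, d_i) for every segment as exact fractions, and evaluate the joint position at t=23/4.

  seg 0: a=2 b=-25/3 c=0 d=4/3
  seg 1: a=-5 b=-13/3 c=4 d=-19/24
  seg 2: a=-4 b=13/6 c=-3/4 d=1/12
  seg 3: a=-2 b=1/6 c=-1/4 d=1/36
S(23/4) = -513/256

Δ: Δ0=-7, Δ1=1/2, Δ2=1, Δ3=-1/3
row 1: diag=6, rhs=45; c'=1/3, d'=15/2
row 2: denom=8−2·1/3=22/3; d'=(3−2·15/2)/(22/3)=-18/11
row 3: denom=10−2·3/11=104/11; d'=(-8−2·-18/11)/(104/11)=-1/2
back: M3=-1/2
back: M2=-18/11−3/11·-1/2=-3/2
back: M1=15/2−1/3·-3/2=8
M: M0=0, M1=8, M2=-3/2, M3=-1/2, M4=0
seg 0: a=2, c=M0/2=0, d=(M1−M0)/(6·1)=4/3, b=Δ0−h0·(2M0+M1)/6=-25/3
seg 1: a=-5, c=M1/2=4, d=(M2−M1)/(6·2)=-19/24, b=Δ1−h1·(2M1+M2)/6=-13/3
seg 2: a=-4, c=M2/2=-3/4, d=(M3−M2)/(6·2)=1/12, b=Δ2−h2·(2M2+M3)/6=13/6
seg 3: a=-2, c=M3/2=-1/4, d=(M4−M3)/(6·3)=1/36, b=Δ3−h3·(2M3+M4)/6=1/6
t_q=23/4 → seg 3, τ=3/4; S=-2+1/6·τ+-1/4·τ²+1/36·τ³=-513/256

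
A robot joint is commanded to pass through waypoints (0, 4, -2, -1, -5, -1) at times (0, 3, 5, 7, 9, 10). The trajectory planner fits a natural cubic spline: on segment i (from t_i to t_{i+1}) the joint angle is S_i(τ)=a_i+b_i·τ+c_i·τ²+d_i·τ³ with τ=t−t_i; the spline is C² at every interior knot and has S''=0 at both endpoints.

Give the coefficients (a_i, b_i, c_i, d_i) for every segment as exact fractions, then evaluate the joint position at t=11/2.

Δ: Δ0=4/3, Δ1=-3, Δ2=1/2, Δ3=-2, Δ4=4
row 1: diag=10, rhs=-26; c'=1/5, d'=-13/5
row 2: denom=8−2·1/5=38/5; d'=(21−2·-13/5)/(38/5)=131/38
row 3: denom=8−2·5/19=142/19; d'=(-15−2·131/38)/(142/19)=-208/71
row 4: denom=6−2·19/71=388/71; d'=(36−2·-208/71)/(388/71)=743/97
back: M4=743/97
back: M3=-208/71−19/71·743/97=-483/97
back: M2=131/38−5/19·-483/97=923/194
back: M1=-13/5−1/5·923/194=-689/194
M: M0=0, M1=-689/194, M2=923/194, M3=-483/97, M4=743/97, M5=0
seg 0: a=0, c=M0/2=0, d=(M1−M0)/(6·3)=-689/3492, b=Δ0−h0·(2M0+M1)/6=3619/1164
seg 1: a=4, c=M1/2=-689/388, d=(M2−M1)/(6·2)=403/582, b=Δ1−h1·(2M1+M2)/6=-1291/582
seg 2: a=-2, c=M2/2=923/388, d=(M3−M2)/(6·2)=-1889/2328, b=Δ2−h2·(2M2+M3)/6=-589/582
seg 3: a=-1, c=M3/2=-483/194, d=(M4−M3)/(6·2)=613/582, b=Δ3−h3·(2M3+M4)/6=-359/291
seg 4: a=-5, c=M4/2=743/194, d=(M5−M4)/(6·1)=-743/582, b=Δ4−h4·(2M4+M5)/6=421/291
t_q=11/2 → seg 2, τ=1/2; S=-2+-589/582·τ+923/388·τ²+-1889/2328·τ³=-12495/6208

  seg 0: a=0 b=3619/1164 c=0 d=-689/3492
  seg 1: a=4 b=-1291/582 c=-689/388 d=403/582
  seg 2: a=-2 b=-589/582 c=923/388 d=-1889/2328
  seg 3: a=-1 b=-359/291 c=-483/194 d=613/582
  seg 4: a=-5 b=421/291 c=743/194 d=-743/582
S(11/2) = -12495/6208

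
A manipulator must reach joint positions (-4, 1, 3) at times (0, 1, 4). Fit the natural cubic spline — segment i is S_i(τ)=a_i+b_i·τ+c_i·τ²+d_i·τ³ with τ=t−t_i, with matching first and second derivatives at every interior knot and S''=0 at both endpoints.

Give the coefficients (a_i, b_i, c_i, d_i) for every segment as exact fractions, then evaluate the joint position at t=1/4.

  seg 0: a=-4 b=133/24 c=0 d=-13/24
  seg 1: a=1 b=47/12 c=-13/8 d=13/72
S(1/4) = -1343/512

Δ: Δ0=5, Δ1=2/3
row 1: diag=8, rhs=-26; c'=3/8, d'=-13/4
back: M1=-13/4
M: M0=0, M1=-13/4, M2=0
seg 0: a=-4, c=M0/2=0, d=(M1−M0)/(6·1)=-13/24, b=Δ0−h0·(2M0+M1)/6=133/24
seg 1: a=1, c=M1/2=-13/8, d=(M2−M1)/(6·3)=13/72, b=Δ1−h1·(2M1+M2)/6=47/12
t_q=1/4 → seg 0, τ=1/4; S=-4+133/24·τ+0·τ²+-13/24·τ³=-1343/512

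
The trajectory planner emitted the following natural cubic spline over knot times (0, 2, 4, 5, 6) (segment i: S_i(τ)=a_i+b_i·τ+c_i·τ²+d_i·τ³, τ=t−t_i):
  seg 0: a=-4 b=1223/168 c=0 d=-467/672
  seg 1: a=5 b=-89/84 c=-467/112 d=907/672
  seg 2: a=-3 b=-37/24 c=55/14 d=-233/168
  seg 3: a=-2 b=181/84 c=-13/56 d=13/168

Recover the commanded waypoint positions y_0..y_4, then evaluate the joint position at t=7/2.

y_0 = S_0(0) = a_0 = -4
y_1 = S_1(0) = a_1 = 5
y_2 = S_2(0) = a_2 = -3
y_3 = S_3(0) = a_3 = -2
y_4 = S_3(1) = 0
t_q=7/2 is in segment 1 (τ=3/2); S_1(τ)=-2537/1792

y_0=-4 y_1=5 y_2=-3 y_3=-2 y_4=0
S(7/2) = -2537/1792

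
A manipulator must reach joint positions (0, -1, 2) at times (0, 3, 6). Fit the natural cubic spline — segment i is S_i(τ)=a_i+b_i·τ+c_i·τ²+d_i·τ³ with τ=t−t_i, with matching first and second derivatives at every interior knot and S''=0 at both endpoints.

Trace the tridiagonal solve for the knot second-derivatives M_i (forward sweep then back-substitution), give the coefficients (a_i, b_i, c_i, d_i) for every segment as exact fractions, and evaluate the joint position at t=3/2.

  seg 0: a=0 b=-2/3 c=0 d=1/27
  seg 1: a=-1 b=1/3 c=1/3 d=-1/27
S(3/2) = -7/8

Δ: Δ0=-1/3, Δ1=1
row 1: diag=12, rhs=8; c'=1/4, d'=2/3
back: M1=2/3
M: M0=0, M1=2/3, M2=0
seg 0: a=0, c=M0/2=0, d=(M1−M0)/(6·3)=1/27, b=Δ0−h0·(2M0+M1)/6=-2/3
seg 1: a=-1, c=M1/2=1/3, d=(M2−M1)/(6·3)=-1/27, b=Δ1−h1·(2M1+M2)/6=1/3
t_q=3/2 → seg 0, τ=3/2; S=0+-2/3·τ+0·τ²+1/27·τ³=-7/8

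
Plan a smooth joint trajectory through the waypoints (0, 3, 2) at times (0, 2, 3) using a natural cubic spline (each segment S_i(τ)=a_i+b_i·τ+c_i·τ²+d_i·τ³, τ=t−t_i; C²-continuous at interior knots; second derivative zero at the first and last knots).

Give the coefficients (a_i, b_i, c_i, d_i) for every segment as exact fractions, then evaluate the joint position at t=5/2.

  seg 0: a=0 b=7/3 c=0 d=-5/24
  seg 1: a=3 b=-1/6 c=-5/4 d=5/12
S(5/2) = 85/32

Δ: Δ0=3/2, Δ1=-1
row 1: diag=6, rhs=-15; c'=1/6, d'=-5/2
back: M1=-5/2
M: M0=0, M1=-5/2, M2=0
seg 0: a=0, c=M0/2=0, d=(M1−M0)/(6·2)=-5/24, b=Δ0−h0·(2M0+M1)/6=7/3
seg 1: a=3, c=M1/2=-5/4, d=(M2−M1)/(6·1)=5/12, b=Δ1−h1·(2M1+M2)/6=-1/6
t_q=5/2 → seg 1, τ=1/2; S=3+-1/6·τ+-5/4·τ²+5/12·τ³=85/32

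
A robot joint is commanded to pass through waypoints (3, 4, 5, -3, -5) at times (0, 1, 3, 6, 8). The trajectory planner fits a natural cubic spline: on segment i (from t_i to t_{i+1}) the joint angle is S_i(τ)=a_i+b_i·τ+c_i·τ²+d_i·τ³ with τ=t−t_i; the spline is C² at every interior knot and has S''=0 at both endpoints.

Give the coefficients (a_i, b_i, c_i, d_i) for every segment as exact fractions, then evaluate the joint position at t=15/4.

  seg 0: a=3 b=2869/3036 c=0 d=167/3036
  seg 1: a=4 b=1685/1518 c=167/1012 d=-1427/6072
  seg 2: a=5 b=-797/759 c=-315/253 d=536/2277
  seg 3: a=-3 b=-1643/759 c=221/253 d=-221/1518
S(15/4) = 1329/368

Δ: Δ0=1, Δ1=1/2, Δ2=-8/3, Δ3=-1
row 1: diag=6, rhs=-3; c'=1/3, d'=-1/2
row 2: denom=10−2·1/3=28/3; d'=(-19−2·-1/2)/(28/3)=-27/14
row 3: denom=10−3·9/28=253/28; d'=(10−3·-27/14)/(253/28)=442/253
back: M3=442/253
back: M2=-27/14−9/28·442/253=-630/253
back: M1=-1/2−1/3·-630/253=167/506
M: M0=0, M1=167/506, M2=-630/253, M3=442/253, M4=0
seg 0: a=3, c=M0/2=0, d=(M1−M0)/(6·1)=167/3036, b=Δ0−h0·(2M0+M1)/6=2869/3036
seg 1: a=4, c=M1/2=167/1012, d=(M2−M1)/(6·2)=-1427/6072, b=Δ1−h1·(2M1+M2)/6=1685/1518
seg 2: a=5, c=M2/2=-315/253, d=(M3−M2)/(6·3)=536/2277, b=Δ2−h2·(2M2+M3)/6=-797/759
seg 3: a=-3, c=M3/2=221/253, d=(M4−M3)/(6·2)=-221/1518, b=Δ3−h3·(2M3+M4)/6=-1643/759
t_q=15/4 → seg 2, τ=3/4; S=5+-797/759·τ+-315/253·τ²+536/2277·τ³=1329/368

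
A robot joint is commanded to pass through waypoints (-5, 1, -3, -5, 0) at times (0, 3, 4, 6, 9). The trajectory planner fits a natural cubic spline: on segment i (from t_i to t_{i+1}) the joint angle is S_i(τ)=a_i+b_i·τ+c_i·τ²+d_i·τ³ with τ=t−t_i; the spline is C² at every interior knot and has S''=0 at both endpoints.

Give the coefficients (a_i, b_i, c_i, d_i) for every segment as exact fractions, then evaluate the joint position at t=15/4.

  seg 0: a=-5 b=979/219 c=0 d=-541/1971
  seg 1: a=1 b=-644/219 c=-541/219 d=103/73
  seg 2: a=-3 b=-799/219 c=386/219 d=-16/73
  seg 3: a=-5 b=169/219 c=98/219 d=-98/1971
S(15/4) = -9343/4672

Δ: Δ0=2, Δ1=-4, Δ2=-1, Δ3=5/3
row 1: diag=8, rhs=-36; c'=1/8, d'=-9/2
row 2: denom=6−1·1/8=47/8; d'=(18−1·-9/2)/(47/8)=180/47
row 3: denom=10−2·16/47=438/47; d'=(16−2·180/47)/(438/47)=196/219
back: M3=196/219
back: M2=180/47−16/47·196/219=772/219
back: M1=-9/2−1/8·772/219=-1082/219
M: M0=0, M1=-1082/219, M2=772/219, M3=196/219, M4=0
seg 0: a=-5, c=M0/2=0, d=(M1−M0)/(6·3)=-541/1971, b=Δ0−h0·(2M0+M1)/6=979/219
seg 1: a=1, c=M1/2=-541/219, d=(M2−M1)/(6·1)=103/73, b=Δ1−h1·(2M1+M2)/6=-644/219
seg 2: a=-3, c=M2/2=386/219, d=(M3−M2)/(6·2)=-16/73, b=Δ2−h2·(2M2+M3)/6=-799/219
seg 3: a=-5, c=M3/2=98/219, d=(M4−M3)/(6·3)=-98/1971, b=Δ3−h3·(2M3+M4)/6=169/219
t_q=15/4 → seg 1, τ=3/4; S=1+-644/219·τ+-541/219·τ²+103/73·τ³=-9343/4672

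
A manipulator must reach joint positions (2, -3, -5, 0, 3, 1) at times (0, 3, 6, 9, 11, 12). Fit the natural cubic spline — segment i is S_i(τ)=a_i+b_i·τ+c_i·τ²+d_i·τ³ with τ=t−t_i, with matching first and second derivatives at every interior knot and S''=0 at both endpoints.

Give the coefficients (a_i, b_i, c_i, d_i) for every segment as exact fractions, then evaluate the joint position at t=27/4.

  seg 0: a=2 b=-515/288 c=0 d=35/2592
  seg 1: a=-3 b=-205/144 c=35/288 d=113/2592
  seg 2: a=-5 b=139/288 c=37/72 d=-103/2592
  seg 3: a=0 b=359/144 c=5/32 d=-47/144
  seg 4: a=3 b=-115/144 c=-173/96 d=173/288
S(27/4) = -8941/2048

Δ: Δ0=-5/3, Δ1=-2/3, Δ2=5/3, Δ3=3/2, Δ4=-2
row 1: diag=12, rhs=6; c'=1/4, d'=1/2
row 2: denom=12−3·1/4=45/4; d'=(14−3·1/2)/(45/4)=10/9
row 3: denom=10−3·4/15=46/5; d'=(-1−3·10/9)/(46/5)=-65/138
row 4: denom=6−2·5/23=128/23; d'=(-21−2·-65/138)/(128/23)=-173/48
back: M4=-173/48
back: M3=-65/138−5/23·-173/48=5/16
back: M2=10/9−4/15·5/16=37/36
back: M1=1/2−1/4·37/36=35/144
M: M0=0, M1=35/144, M2=37/36, M3=5/16, M4=-173/48, M5=0
seg 0: a=2, c=M0/2=0, d=(M1−M0)/(6·3)=35/2592, b=Δ0−h0·(2M0+M1)/6=-515/288
seg 1: a=-3, c=M1/2=35/288, d=(M2−M1)/(6·3)=113/2592, b=Δ1−h1·(2M1+M2)/6=-205/144
seg 2: a=-5, c=M2/2=37/72, d=(M3−M2)/(6·3)=-103/2592, b=Δ2−h2·(2M2+M3)/6=139/288
seg 3: a=0, c=M3/2=5/32, d=(M4−M3)/(6·2)=-47/144, b=Δ3−h3·(2M3+M4)/6=359/144
seg 4: a=3, c=M4/2=-173/96, d=(M5−M4)/(6·1)=173/288, b=Δ4−h4·(2M4+M5)/6=-115/144
t_q=27/4 → seg 2, τ=3/4; S=-5+139/288·τ+37/72·τ²+-103/2592·τ³=-8941/2048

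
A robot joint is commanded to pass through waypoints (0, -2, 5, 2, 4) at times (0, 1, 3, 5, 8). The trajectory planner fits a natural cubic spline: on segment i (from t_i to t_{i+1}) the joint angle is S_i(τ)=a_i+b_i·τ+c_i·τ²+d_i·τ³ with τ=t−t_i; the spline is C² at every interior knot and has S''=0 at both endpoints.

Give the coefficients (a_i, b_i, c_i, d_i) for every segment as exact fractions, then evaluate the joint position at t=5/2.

  seg 0: a=0 b=-1019/312 c=0 d=395/312
  seg 1: a=-2 b=83/156 c=395/104 d=-361/312
  seg 2: a=5 b=287/156 c=-327/104 d=115/156
  seg 3: a=2 b=-295/156 c=133/104 d=-133/936
S(5/2) = 2861/832

Δ: Δ0=-2, Δ1=7/2, Δ2=-3/2, Δ3=2/3
row 1: diag=6, rhs=33; c'=1/3, d'=11/2
row 2: denom=8−2·1/3=22/3; d'=(-30−2·11/2)/(22/3)=-123/22
row 3: denom=10−2·3/11=104/11; d'=(13−2·-123/22)/(104/11)=133/52
back: M3=133/52
back: M2=-123/22−3/11·133/52=-327/52
back: M1=11/2−1/3·-327/52=395/52
M: M0=0, M1=395/52, M2=-327/52, M3=133/52, M4=0
seg 0: a=0, c=M0/2=0, d=(M1−M0)/(6·1)=395/312, b=Δ0−h0·(2M0+M1)/6=-1019/312
seg 1: a=-2, c=M1/2=395/104, d=(M2−M1)/(6·2)=-361/312, b=Δ1−h1·(2M1+M2)/6=83/156
seg 2: a=5, c=M2/2=-327/104, d=(M3−M2)/(6·2)=115/156, b=Δ2−h2·(2M2+M3)/6=287/156
seg 3: a=2, c=M3/2=133/104, d=(M4−M3)/(6·3)=-133/936, b=Δ3−h3·(2M3+M4)/6=-295/156
t_q=5/2 → seg 1, τ=3/2; S=-2+83/156·τ+395/104·τ²+-361/312·τ³=2861/832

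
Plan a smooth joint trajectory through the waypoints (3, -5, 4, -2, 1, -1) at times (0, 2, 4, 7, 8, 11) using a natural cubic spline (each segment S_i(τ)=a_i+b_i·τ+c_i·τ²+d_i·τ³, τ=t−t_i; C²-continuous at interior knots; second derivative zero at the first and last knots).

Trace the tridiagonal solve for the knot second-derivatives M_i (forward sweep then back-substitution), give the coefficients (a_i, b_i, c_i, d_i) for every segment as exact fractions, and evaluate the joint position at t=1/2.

  seg 0: a=3 b=-548/81 c=0 d=56/81
  seg 1: a=-5 b=124/81 c=112/27 d=-863/648
  seg 2: a=4 b=347/162 c=-415/108 d=2393/2916
  seg 3: a=-2 b=403/324 c=287/81 d=-193/108
  seg 4: a=1 b=481/162 c=-589/324 d=589/2916
S(1/2) = -8/27

Δ: Δ0=-4, Δ1=9/2, Δ2=-2, Δ3=3, Δ4=-2/3
row 1: diag=8, rhs=51; c'=1/4, d'=51/8
row 2: denom=10−2·1/4=19/2; d'=(-39−2·51/8)/(19/2)=-207/38
row 3: denom=8−3·6/19=134/19; d'=(30−3·-207/38)/(134/19)=1761/268
row 4: denom=8−1·19/134=1053/134; d'=(-22−1·1761/268)/(1053/134)=-589/162
back: M4=-589/162
back: M3=1761/268−19/134·-589/162=574/81
back: M2=-207/38−6/19·574/81=-415/54
back: M1=51/8−1/4·-415/54=224/27
M: M0=0, M1=224/27, M2=-415/54, M3=574/81, M4=-589/162, M5=0
seg 0: a=3, c=M0/2=0, d=(M1−M0)/(6·2)=56/81, b=Δ0−h0·(2M0+M1)/6=-548/81
seg 1: a=-5, c=M1/2=112/27, d=(M2−M1)/(6·2)=-863/648, b=Δ1−h1·(2M1+M2)/6=124/81
seg 2: a=4, c=M2/2=-415/108, d=(M3−M2)/(6·3)=2393/2916, b=Δ2−h2·(2M2+M3)/6=347/162
seg 3: a=-2, c=M3/2=287/81, d=(M4−M3)/(6·1)=-193/108, b=Δ3−h3·(2M3+M4)/6=403/324
seg 4: a=1, c=M4/2=-589/324, d=(M5−M4)/(6·3)=589/2916, b=Δ4−h4·(2M4+M5)/6=481/162
t_q=1/2 → seg 0, τ=1/2; S=3+-548/81·τ+0·τ²+56/81·τ³=-8/27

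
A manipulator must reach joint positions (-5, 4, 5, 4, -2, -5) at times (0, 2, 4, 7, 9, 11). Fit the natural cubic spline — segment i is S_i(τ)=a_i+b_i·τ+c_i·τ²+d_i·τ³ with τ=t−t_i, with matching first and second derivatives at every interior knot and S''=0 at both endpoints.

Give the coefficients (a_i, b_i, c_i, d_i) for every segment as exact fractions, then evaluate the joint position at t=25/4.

Δ: Δ0=9/2, Δ1=1/2, Δ2=-1/3, Δ3=-3, Δ4=-3/2
row 1: diag=8, rhs=-24; c'=1/4, d'=-3
row 2: denom=10−2·1/4=19/2; d'=(-5−2·-3)/(19/2)=2/19
row 3: denom=10−3·6/19=172/19; d'=(-16−3·2/19)/(172/19)=-155/86
row 4: denom=8−2·19/86=325/43; d'=(9−2·-155/86)/(325/43)=542/325
back: M4=542/325
back: M3=-155/86−19/86·542/325=-1411/650
back: M2=2/19−6/19·-1411/650=257/325
back: M1=-3−1/4·257/325=-4157/1300
M: M0=0, M1=-4157/1300, M2=257/325, M3=-1411/650, M4=542/325, M5=0
seg 0: a=-5, c=M0/2=0, d=(M1−M0)/(6·2)=-4157/15600, b=Δ0−h0·(2M0+M1)/6=21707/3900
seg 1: a=4, c=M1/2=-4157/2600, d=(M2−M1)/(6·2)=1037/3120, b=Δ1−h1·(2M1+M2)/6=2309/975
seg 2: a=5, c=M2/2=257/650, d=(M3−M2)/(6·3)=-77/468, b=Δ2−h2·(2M2+M3)/6=-151/3900
seg 3: a=4, c=M3/2=-1411/1300, d=(M4−M3)/(6·2)=499/1560, b=Δ3−h3·(2M3+M4)/6=-2056/975
seg 4: a=-2, c=M4/2=271/325, d=(M5−M4)/(6·2)=-271/1950, b=Δ4−h4·(2M4+M5)/6=-5093/1950
t_q=25/4 → seg 2, τ=9/4; S=5+-151/3900·τ+257/650·τ²+-77/468·τ³=419363/83200

  seg 0: a=-5 b=21707/3900 c=0 d=-4157/15600
  seg 1: a=4 b=2309/975 c=-4157/2600 d=1037/3120
  seg 2: a=5 b=-151/3900 c=257/650 d=-77/468
  seg 3: a=4 b=-2056/975 c=-1411/1300 d=499/1560
  seg 4: a=-2 b=-5093/1950 c=271/325 d=-271/1950
S(25/4) = 419363/83200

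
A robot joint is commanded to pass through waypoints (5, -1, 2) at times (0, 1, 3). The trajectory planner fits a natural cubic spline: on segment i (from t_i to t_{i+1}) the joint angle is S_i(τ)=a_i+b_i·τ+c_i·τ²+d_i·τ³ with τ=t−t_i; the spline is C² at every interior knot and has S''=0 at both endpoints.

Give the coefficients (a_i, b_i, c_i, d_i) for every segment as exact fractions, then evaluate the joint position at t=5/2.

Δ: Δ0=-6, Δ1=3/2
row 1: diag=6, rhs=45; c'=1/3, d'=15/2
back: M1=15/2
M: M0=0, M1=15/2, M2=0
seg 0: a=5, c=M0/2=0, d=(M1−M0)/(6·1)=5/4, b=Δ0−h0·(2M0+M1)/6=-29/4
seg 1: a=-1, c=M1/2=15/4, d=(M2−M1)/(6·2)=-5/8, b=Δ1−h1·(2M1+M2)/6=-7/2
t_q=5/2 → seg 1, τ=3/2; S=-1+-7/2·τ+15/4·τ²+-5/8·τ³=5/64

  seg 0: a=5 b=-29/4 c=0 d=5/4
  seg 1: a=-1 b=-7/2 c=15/4 d=-5/8
S(5/2) = 5/64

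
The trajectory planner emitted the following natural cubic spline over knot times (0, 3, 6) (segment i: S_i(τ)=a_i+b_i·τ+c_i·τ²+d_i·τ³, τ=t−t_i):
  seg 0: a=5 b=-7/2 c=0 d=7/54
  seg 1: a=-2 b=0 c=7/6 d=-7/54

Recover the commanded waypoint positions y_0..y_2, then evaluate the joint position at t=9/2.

y_0=5 y_1=-2 y_2=5
S(9/2) = 3/16

y_0 = S_0(0) = a_0 = 5
y_1 = S_1(0) = a_1 = -2
y_2 = S_1(3) = 5
t_q=9/2 is in segment 1 (τ=3/2); S_1(τ)=3/16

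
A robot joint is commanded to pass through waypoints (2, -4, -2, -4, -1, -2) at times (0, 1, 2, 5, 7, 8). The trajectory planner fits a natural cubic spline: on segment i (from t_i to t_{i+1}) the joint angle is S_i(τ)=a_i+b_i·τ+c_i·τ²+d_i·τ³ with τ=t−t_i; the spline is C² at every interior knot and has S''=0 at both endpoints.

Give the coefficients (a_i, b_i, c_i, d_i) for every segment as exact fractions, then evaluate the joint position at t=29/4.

Δ: Δ0=-6, Δ1=2, Δ2=-2/3, Δ3=3/2, Δ4=-1
row 1: diag=4, rhs=48; c'=1/4, d'=12
row 2: denom=8−1·1/4=31/4; d'=(-16−1·12)/(31/4)=-112/31
row 3: denom=10−3·12/31=274/31; d'=(13−3·-112/31)/(274/31)=739/274
row 4: denom=6−2·31/137=760/137; d'=(-15−2·739/274)/(760/137)=-1397/380
back: M4=-1397/380
back: M3=739/274−31/137·-1397/380=1341/380
back: M2=-112/31−12/31·1341/380=-473/95
back: M1=12−1/4·-473/95=5033/380
M: M0=0, M1=5033/380, M2=-473/95, M3=1341/380, M4=-1397/380, M5=0
seg 0: a=2, c=M0/2=0, d=(M1−M0)/(6·1)=5033/2280, b=Δ0−h0·(2M0+M1)/6=-18713/2280
seg 1: a=-4, c=M1/2=5033/760, d=(M2−M1)/(6·1)=-1385/456, b=Δ1−h1·(2M1+M2)/6=-1807/1140
seg 2: a=-2, c=M2/2=-473/190, d=(M3−M2)/(6·3)=3233/6840, b=Δ2−h2·(2M2+M3)/6=5809/2280
seg 3: a=-4, c=M3/2=1341/760, d=(M4−M3)/(6·2)=-1369/2280, b=Δ3−h3·(2M3+M4)/6=85/228
seg 4: a=-1, c=M4/2=-1397/760, d=(M5−M4)/(6·1)=1397/2280, b=Δ4−h4·(2M4+M5)/6=257/1140
t_q=29/4 → seg 4, τ=1/4; S=-1+257/1140·τ+-1397/760·τ²+1397/2280·τ³=-51021/48640

  seg 0: a=2 b=-18713/2280 c=0 d=5033/2280
  seg 1: a=-4 b=-1807/1140 c=5033/760 d=-1385/456
  seg 2: a=-2 b=5809/2280 c=-473/190 d=3233/6840
  seg 3: a=-4 b=85/228 c=1341/760 d=-1369/2280
  seg 4: a=-1 b=257/1140 c=-1397/760 d=1397/2280
S(29/4) = -51021/48640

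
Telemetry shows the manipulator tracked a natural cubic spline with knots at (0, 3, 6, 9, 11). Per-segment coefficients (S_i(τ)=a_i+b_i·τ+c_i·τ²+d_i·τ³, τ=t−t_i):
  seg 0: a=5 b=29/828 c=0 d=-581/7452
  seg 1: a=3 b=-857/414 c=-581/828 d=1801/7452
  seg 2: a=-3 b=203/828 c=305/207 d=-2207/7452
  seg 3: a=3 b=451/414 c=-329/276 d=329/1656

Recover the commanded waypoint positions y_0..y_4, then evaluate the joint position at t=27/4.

y_0=5 y_1=3 y_2=-3 y_3=3 y_4=2
S(27/4) = -12437/5888

y_0 = S_0(0) = a_0 = 5
y_1 = S_1(0) = a_1 = 3
y_2 = S_2(0) = a_2 = -3
y_3 = S_3(0) = a_3 = 3
y_4 = S_3(2) = 2
t_q=27/4 is in segment 2 (τ=3/4); S_2(τ)=-12437/5888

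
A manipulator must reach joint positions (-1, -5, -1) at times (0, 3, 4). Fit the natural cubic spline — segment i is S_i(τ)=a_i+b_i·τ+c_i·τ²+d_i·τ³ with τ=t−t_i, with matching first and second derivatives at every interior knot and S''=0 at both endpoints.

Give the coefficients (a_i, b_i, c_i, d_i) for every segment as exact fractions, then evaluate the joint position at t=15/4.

  seg 0: a=-1 b=-10/3 c=0 d=2/9
  seg 1: a=-5 b=8/3 c=2 d=-2/3
S(15/4) = -69/32

Δ: Δ0=-4/3, Δ1=4
row 1: diag=8, rhs=32; c'=1/8, d'=4
back: M1=4
M: M0=0, M1=4, M2=0
seg 0: a=-1, c=M0/2=0, d=(M1−M0)/(6·3)=2/9, b=Δ0−h0·(2M0+M1)/6=-10/3
seg 1: a=-5, c=M1/2=2, d=(M2−M1)/(6·1)=-2/3, b=Δ1−h1·(2M1+M2)/6=8/3
t_q=15/4 → seg 1, τ=3/4; S=-5+8/3·τ+2·τ²+-2/3·τ³=-69/32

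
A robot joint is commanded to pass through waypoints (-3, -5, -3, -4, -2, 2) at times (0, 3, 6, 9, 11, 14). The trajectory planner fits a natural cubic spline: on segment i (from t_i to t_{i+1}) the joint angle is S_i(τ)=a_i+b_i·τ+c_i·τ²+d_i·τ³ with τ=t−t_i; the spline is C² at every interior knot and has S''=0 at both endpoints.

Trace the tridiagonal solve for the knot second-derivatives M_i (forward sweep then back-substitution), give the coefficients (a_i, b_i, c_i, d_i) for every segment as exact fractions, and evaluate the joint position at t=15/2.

  seg 0: a=-3 b=-743/660 c=0 d=101/1980
  seg 1: a=-5 b=83/330 c=101/220 d=-127/1188
  seg 2: a=-3 b=79/660 c=-83/165 d=697/5940
  seg 3: a=-4 b=89/330 c=73/132 d=-31/330
  seg 4: a=-2 b=149/110 c=-7/660 d=7/5940
S(15/2) = -569/160

Δ: Δ0=-2/3, Δ1=2/3, Δ2=-1/3, Δ3=1, Δ4=4/3
row 1: diag=12, rhs=8; c'=1/4, d'=2/3
row 2: denom=12−3·1/4=45/4; d'=(-6−3·2/3)/(45/4)=-32/45
row 3: denom=10−3·4/15=46/5; d'=(8−3·-32/45)/(46/5)=76/69
row 4: denom=10−2·5/23=220/23; d'=(2−2·76/69)/(220/23)=-7/330
back: M4=-7/330
back: M3=76/69−5/23·-7/330=73/66
back: M2=-32/45−4/15·73/66=-166/165
back: M1=2/3−1/4·-166/165=101/110
M: M0=0, M1=101/110, M2=-166/165, M3=73/66, M4=-7/330, M5=0
seg 0: a=-3, c=M0/2=0, d=(M1−M0)/(6·3)=101/1980, b=Δ0−h0·(2M0+M1)/6=-743/660
seg 1: a=-5, c=M1/2=101/220, d=(M2−M1)/(6·3)=-127/1188, b=Δ1−h1·(2M1+M2)/6=83/330
seg 2: a=-3, c=M2/2=-83/165, d=(M3−M2)/(6·3)=697/5940, b=Δ2−h2·(2M2+M3)/6=79/660
seg 3: a=-4, c=M3/2=73/132, d=(M4−M3)/(6·2)=-31/330, b=Δ3−h3·(2M3+M4)/6=89/330
seg 4: a=-2, c=M4/2=-7/660, d=(M5−M4)/(6·3)=7/5940, b=Δ4−h4·(2M4+M5)/6=149/110
t_q=15/2 → seg 2, τ=3/2; S=-3+79/660·τ+-83/165·τ²+697/5940·τ³=-569/160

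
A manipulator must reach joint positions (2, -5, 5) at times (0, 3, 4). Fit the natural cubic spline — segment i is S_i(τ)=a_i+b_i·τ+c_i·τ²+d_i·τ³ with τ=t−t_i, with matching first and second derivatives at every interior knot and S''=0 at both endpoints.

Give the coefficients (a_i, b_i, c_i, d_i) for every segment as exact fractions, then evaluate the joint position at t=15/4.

  seg 0: a=2 b=-167/24 c=0 d=37/72
  seg 1: a=-5 b=83/12 c=37/8 d=-37/24
S(15/4) = 1095/512

Δ: Δ0=-7/3, Δ1=10
row 1: diag=8, rhs=74; c'=1/8, d'=37/4
back: M1=37/4
M: M0=0, M1=37/4, M2=0
seg 0: a=2, c=M0/2=0, d=(M1−M0)/(6·3)=37/72, b=Δ0−h0·(2M0+M1)/6=-167/24
seg 1: a=-5, c=M1/2=37/8, d=(M2−M1)/(6·1)=-37/24, b=Δ1−h1·(2M1+M2)/6=83/12
t_q=15/4 → seg 1, τ=3/4; S=-5+83/12·τ+37/8·τ²+-37/24·τ³=1095/512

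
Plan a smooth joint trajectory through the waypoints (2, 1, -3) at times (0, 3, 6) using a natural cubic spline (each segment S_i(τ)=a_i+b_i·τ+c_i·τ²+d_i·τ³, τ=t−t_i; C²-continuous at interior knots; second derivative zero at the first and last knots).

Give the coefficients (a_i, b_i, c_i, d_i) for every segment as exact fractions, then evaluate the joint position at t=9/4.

  seg 0: a=2 b=-1/12 c=0 d=-1/36
  seg 1: a=1 b=-5/6 c=-1/4 d=1/36
S(9/4) = 383/256

Δ: Δ0=-1/3, Δ1=-4/3
row 1: diag=12, rhs=-6; c'=1/4, d'=-1/2
back: M1=-1/2
M: M0=0, M1=-1/2, M2=0
seg 0: a=2, c=M0/2=0, d=(M1−M0)/(6·3)=-1/36, b=Δ0−h0·(2M0+M1)/6=-1/12
seg 1: a=1, c=M1/2=-1/4, d=(M2−M1)/(6·3)=1/36, b=Δ1−h1·(2M1+M2)/6=-5/6
t_q=9/4 → seg 0, τ=9/4; S=2+-1/12·τ+0·τ²+-1/36·τ³=383/256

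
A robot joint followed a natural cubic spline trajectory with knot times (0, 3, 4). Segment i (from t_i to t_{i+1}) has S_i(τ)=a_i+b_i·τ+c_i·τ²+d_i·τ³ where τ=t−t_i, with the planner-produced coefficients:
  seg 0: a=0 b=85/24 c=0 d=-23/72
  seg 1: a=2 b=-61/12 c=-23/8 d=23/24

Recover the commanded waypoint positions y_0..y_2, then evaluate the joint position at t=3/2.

y_0=0 y_1=2 y_2=-5
S(3/2) = 271/64

y_0 = S_0(0) = a_0 = 0
y_1 = S_1(0) = a_1 = 2
y_2 = S_1(1) = -5
t_q=3/2 is in segment 0 (τ=3/2); S_0(τ)=271/64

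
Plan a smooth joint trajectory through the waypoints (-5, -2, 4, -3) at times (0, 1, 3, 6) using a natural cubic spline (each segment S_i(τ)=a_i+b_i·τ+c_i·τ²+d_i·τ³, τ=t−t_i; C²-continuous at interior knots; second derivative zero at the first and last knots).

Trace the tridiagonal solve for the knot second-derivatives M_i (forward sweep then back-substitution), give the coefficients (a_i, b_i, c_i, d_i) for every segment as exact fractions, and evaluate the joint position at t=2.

  seg 0: a=-5 b=59/21 c=0 d=4/21
  seg 1: a=-2 b=71/21 c=4/7 d=-8/21
  seg 2: a=4 b=23/21 c=-12/7 d=4/21
S(2) = 11/7

Δ: Δ0=3, Δ1=3, Δ2=-7/3
row 1: diag=6, rhs=0; c'=1/3, d'=0
row 2: denom=10−2·1/3=28/3; d'=(-32−2·0)/(28/3)=-24/7
back: M2=-24/7
back: M1=0−1/3·-24/7=8/7
M: M0=0, M1=8/7, M2=-24/7, M3=0
seg 0: a=-5, c=M0/2=0, d=(M1−M0)/(6·1)=4/21, b=Δ0−h0·(2M0+M1)/6=59/21
seg 1: a=-2, c=M1/2=4/7, d=(M2−M1)/(6·2)=-8/21, b=Δ1−h1·(2M1+M2)/6=71/21
seg 2: a=4, c=M2/2=-12/7, d=(M3−M2)/(6·3)=4/21, b=Δ2−h2·(2M2+M3)/6=23/21
t_q=2 → seg 1, τ=1; S=-2+71/21·τ+4/7·τ²+-8/21·τ³=11/7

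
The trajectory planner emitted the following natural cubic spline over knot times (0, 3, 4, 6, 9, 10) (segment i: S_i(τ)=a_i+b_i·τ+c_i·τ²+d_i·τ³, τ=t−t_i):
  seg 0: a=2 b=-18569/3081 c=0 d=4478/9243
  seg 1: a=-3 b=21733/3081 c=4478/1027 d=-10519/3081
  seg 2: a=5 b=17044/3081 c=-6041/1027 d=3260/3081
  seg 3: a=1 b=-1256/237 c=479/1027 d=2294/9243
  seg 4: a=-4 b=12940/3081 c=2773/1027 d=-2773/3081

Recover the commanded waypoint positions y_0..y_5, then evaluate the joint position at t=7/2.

y_0 = S_0(0) = a_0 = 2
y_1 = S_1(0) = a_1 = -3
y_2 = S_2(0) = a_2 = 5
y_3 = S_3(0) = a_3 = 1
y_4 = S_4(0) = a_4 = -4
y_5 = S_4(1) = 2
t_q=7/2 is in segment 1 (τ=1/2); S_1(τ)=9779/8216

y_0=2 y_1=-3 y_2=5 y_3=1 y_4=-4 y_5=2
S(7/2) = 9779/8216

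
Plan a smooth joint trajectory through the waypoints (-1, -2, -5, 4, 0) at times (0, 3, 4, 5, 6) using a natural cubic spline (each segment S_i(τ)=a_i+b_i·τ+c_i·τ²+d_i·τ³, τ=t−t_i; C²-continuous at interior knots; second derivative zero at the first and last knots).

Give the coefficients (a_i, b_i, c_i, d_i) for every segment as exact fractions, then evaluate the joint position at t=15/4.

Δ: Δ0=-1/3, Δ1=-3, Δ2=9, Δ3=-4
row 1: diag=8, rhs=-16; c'=1/8, d'=-2
row 2: denom=4−1·1/8=31/8; d'=(72−1·-2)/(31/8)=592/31
row 3: denom=4−1·8/31=116/31; d'=(-78−1·592/31)/(116/31)=-1505/58
back: M3=-1505/58
back: M2=592/31−8/31·-1505/58=748/29
back: M1=-2−1/8·748/29=-303/58
M: M0=0, M1=-303/58, M2=748/29, M3=-1505/58, M4=0
seg 0: a=-1, c=M0/2=0, d=(M1−M0)/(6·3)=-101/348, b=Δ0−h0·(2M0+M1)/6=793/348
seg 1: a=-2, c=M1/2=-303/116, d=(M2−M1)/(6·1)=1799/348, b=Δ1−h1·(2M1+M2)/6=-967/174
seg 2: a=-5, c=M2/2=374/29, d=(M3−M2)/(6·1)=-3001/348, b=Δ2−h2·(2M2+M3)/6=1645/348
seg 3: a=4, c=M3/2=-1505/116, d=(M4−M3)/(6·1)=1505/348, b=Δ3−h3·(2M3+M4)/6=809/174
t_q=15/4 → seg 1, τ=3/4; S=-2+-967/174·τ+-303/116·τ²+1799/348·τ³=-40509/7424

  seg 0: a=-1 b=793/348 c=0 d=-101/348
  seg 1: a=-2 b=-967/174 c=-303/116 d=1799/348
  seg 2: a=-5 b=1645/348 c=374/29 d=-3001/348
  seg 3: a=4 b=809/174 c=-1505/116 d=1505/348
S(15/4) = -40509/7424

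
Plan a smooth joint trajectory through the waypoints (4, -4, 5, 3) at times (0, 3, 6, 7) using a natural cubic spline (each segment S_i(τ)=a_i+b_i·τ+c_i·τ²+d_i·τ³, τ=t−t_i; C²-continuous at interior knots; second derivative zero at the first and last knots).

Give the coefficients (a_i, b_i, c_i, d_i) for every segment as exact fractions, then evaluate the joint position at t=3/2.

  seg 0: a=4 b=-413/87 c=0 d=181/783
  seg 1: a=-4 b=130/87 c=181/87 d=-412/783
  seg 2: a=5 b=-20/87 c=-77/29 d=77/87
S(3/2) = -543/232

Δ: Δ0=-8/3, Δ1=3, Δ2=-2
row 1: diag=12, rhs=34; c'=1/4, d'=17/6
row 2: denom=8−3·1/4=29/4; d'=(-30−3·17/6)/(29/4)=-154/29
back: M2=-154/29
back: M1=17/6−1/4·-154/29=362/87
M: M0=0, M1=362/87, M2=-154/29, M3=0
seg 0: a=4, c=M0/2=0, d=(M1−M0)/(6·3)=181/783, b=Δ0−h0·(2M0+M1)/6=-413/87
seg 1: a=-4, c=M1/2=181/87, d=(M2−M1)/(6·3)=-412/783, b=Δ1−h1·(2M1+M2)/6=130/87
seg 2: a=5, c=M2/2=-77/29, d=(M3−M2)/(6·1)=77/87, b=Δ2−h2·(2M2+M3)/6=-20/87
t_q=3/2 → seg 0, τ=3/2; S=4+-413/87·τ+0·τ²+181/783·τ³=-543/232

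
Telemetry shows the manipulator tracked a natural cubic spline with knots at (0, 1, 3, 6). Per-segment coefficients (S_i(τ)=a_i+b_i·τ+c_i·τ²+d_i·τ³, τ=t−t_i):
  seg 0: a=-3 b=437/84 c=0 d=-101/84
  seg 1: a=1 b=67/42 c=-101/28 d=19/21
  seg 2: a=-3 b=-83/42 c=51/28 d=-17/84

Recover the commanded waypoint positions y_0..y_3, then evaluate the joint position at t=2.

y_0=-3 y_1=1 y_2=-3 y_3=2
S(2) = -3/28

y_0 = S_0(0) = a_0 = -3
y_1 = S_1(0) = a_1 = 1
y_2 = S_2(0) = a_2 = -3
y_3 = S_2(3) = 2
t_q=2 is in segment 1 (τ=1); S_1(τ)=-3/28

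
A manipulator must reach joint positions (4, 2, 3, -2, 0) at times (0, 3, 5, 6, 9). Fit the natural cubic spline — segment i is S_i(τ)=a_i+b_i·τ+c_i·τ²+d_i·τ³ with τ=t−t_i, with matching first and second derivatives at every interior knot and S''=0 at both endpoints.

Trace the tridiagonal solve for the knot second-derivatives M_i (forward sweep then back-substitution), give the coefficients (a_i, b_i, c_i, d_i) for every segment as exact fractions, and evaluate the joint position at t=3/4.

  seg 0: a=4 b=-503/292 c=0 d=925/7884
  seg 1: a=2 b=211/146 c=925/876 d=-1339/1752
  seg 2: a=3 b=-767/219 c=-773/219 d=445/219
  seg 3: a=-2 b=-326/73 c=562/219 d=-562/1971
S(3/4) = 51533/18688

Δ: Δ0=-2/3, Δ1=1/2, Δ2=-5, Δ3=2/3
row 1: diag=10, rhs=7; c'=1/5, d'=7/10
row 2: denom=6−2·1/5=28/5; d'=(-33−2·7/10)/(28/5)=-43/7
row 3: denom=8−1·5/28=219/28; d'=(34−1·-43/7)/(219/28)=1124/219
back: M3=1124/219
back: M2=-43/7−5/28·1124/219=-1546/219
back: M1=7/10−1/5·-1546/219=925/438
M: M0=0, M1=925/438, M2=-1546/219, M3=1124/219, M4=0
seg 0: a=4, c=M0/2=0, d=(M1−M0)/(6·3)=925/7884, b=Δ0−h0·(2M0+M1)/6=-503/292
seg 1: a=2, c=M1/2=925/876, d=(M2−M1)/(6·2)=-1339/1752, b=Δ1−h1·(2M1+M2)/6=211/146
seg 2: a=3, c=M2/2=-773/219, d=(M3−M2)/(6·1)=445/219, b=Δ2−h2·(2M2+M3)/6=-767/219
seg 3: a=-2, c=M3/2=562/219, d=(M4−M3)/(6·3)=-562/1971, b=Δ3−h3·(2M3+M4)/6=-326/73
t_q=3/4 → seg 0, τ=3/4; S=4+-503/292·τ+0·τ²+925/7884·τ³=51533/18688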